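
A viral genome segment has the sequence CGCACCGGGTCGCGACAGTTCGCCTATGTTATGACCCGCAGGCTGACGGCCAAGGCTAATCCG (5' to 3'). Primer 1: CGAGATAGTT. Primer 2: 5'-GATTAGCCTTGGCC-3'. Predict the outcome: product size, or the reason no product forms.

No product — primer 1 has no binding site in the template.

Primer 1 (CGAGATAGTT) does not match the top strand, and its reverse complement AACTATCTCG does not match either.
With no annealing site for primer 1, no amplification occurs.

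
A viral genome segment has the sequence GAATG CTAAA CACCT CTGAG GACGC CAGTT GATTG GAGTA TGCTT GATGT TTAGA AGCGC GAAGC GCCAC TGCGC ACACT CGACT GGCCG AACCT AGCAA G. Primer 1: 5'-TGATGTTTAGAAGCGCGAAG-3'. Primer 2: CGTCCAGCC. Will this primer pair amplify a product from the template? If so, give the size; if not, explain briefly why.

No product — primer 2 has no binding site in the template.

Primer 2 (CGTCCAGCC) does not match the top strand, and its reverse complement GGCTGGACG does not match either.
With no annealing site for primer 2, no amplification occurs.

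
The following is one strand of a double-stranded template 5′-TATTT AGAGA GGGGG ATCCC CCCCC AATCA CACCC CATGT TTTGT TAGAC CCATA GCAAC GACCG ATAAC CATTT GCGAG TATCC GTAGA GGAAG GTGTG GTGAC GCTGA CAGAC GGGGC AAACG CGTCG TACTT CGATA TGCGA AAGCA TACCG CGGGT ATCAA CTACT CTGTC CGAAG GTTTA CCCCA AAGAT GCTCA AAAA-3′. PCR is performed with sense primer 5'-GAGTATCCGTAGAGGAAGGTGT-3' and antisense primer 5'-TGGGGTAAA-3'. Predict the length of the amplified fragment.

113 bp

The forward primer matches the template at positions 78–99.
Taking the reverse complement of TGGGGTAAA gives TTTACCCCA, found at positions 182–190 on the template; the primer anneals here to the top strand with its 3' end pointing upstream.
Amplicon spans positions 78–190: 113 bp.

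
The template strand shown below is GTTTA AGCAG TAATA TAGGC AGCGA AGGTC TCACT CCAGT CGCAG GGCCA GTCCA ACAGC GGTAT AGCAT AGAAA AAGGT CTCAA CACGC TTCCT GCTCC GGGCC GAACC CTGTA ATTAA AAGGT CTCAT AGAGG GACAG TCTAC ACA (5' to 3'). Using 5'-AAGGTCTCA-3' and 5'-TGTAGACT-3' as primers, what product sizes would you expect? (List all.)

The forward primer AAGGTCTCA matches the top strand at positions 25–33, 76–84, 121–129.
The reverse primer's reverse complement is AGTCTACA, matching at positions 139–146.
Each forward site pairs with the reverse site to give a product ending at position 146: sizes 122, 71, 26 bp.

122 bp, 71 bp, 26 bp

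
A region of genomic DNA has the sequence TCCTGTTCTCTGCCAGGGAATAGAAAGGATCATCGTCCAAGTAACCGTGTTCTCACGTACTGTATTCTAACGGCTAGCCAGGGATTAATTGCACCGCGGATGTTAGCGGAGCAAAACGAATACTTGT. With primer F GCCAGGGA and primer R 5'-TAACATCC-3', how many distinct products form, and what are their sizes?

Two products: 94 bp, 29 bp

The forward primer GCCAGGGA matches the top strand at positions 12–19, 77–84.
The reverse primer's reverse complement is GGATGTTA, matching at positions 98–105.
Each forward site pairs with the reverse site to give a product ending at position 105: sizes 94, 29 bp.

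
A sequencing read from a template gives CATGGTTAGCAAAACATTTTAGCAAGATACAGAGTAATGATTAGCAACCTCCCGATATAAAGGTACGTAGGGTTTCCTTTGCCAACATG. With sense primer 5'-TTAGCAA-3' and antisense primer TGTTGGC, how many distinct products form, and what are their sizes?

Three products: 82 bp, 69 bp, 47 bp

The forward primer TTAGCAA matches the top strand at positions 6–12, 19–25, 41–47.
The reverse primer's reverse complement is GCCAACA, matching at positions 81–87.
Each forward site pairs with the reverse site to give a product ending at position 87: sizes 82, 69, 47 bp.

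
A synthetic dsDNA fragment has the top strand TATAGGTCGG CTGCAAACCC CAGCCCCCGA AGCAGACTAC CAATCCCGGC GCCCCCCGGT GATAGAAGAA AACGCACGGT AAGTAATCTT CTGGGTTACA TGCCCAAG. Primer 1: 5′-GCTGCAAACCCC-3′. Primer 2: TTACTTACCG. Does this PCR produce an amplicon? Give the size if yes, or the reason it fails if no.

Primer 1 (GCTGCAAACCCC) matches the top strand at positions 10–21; it acts as a forward primer.
Primer 2's reverse complement is CGGTAAGTAA, matching the top strand at positions 77–86; it acts as a reverse primer.
The 3' ends face each other across positions 10–86, giving a 77 bp product.

Yes — a 77 bp product.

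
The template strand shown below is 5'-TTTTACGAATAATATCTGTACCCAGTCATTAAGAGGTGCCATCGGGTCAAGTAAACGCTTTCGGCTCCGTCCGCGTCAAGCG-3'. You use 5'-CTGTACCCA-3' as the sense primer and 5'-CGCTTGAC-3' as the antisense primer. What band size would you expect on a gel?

Forward primer CTGTACCCA is found on the top strand at positions 16–24.
Taking the reverse complement of CGCTTGAC gives GTCAAGCG, found at positions 75–82 on the template; the primer anneals here to the top strand with its 3' end pointing upstream.
The product runs from position 16 to position 82, so its length is 82 − 16 + 1 = 67 bp.

67 bp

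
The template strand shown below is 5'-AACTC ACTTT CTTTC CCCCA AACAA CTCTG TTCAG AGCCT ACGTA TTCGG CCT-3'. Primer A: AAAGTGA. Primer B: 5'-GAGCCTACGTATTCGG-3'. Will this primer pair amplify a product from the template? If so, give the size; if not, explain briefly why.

Primer A (AAAGTGA) has reverse complement TCACTTT, which matches the top strand at positions 4–10; primer A anneals to the top strand there with its 3' end pointing upstream toward position 4.
Primer B (GAGCCTACGTATTCGG) matches the top strand directly at positions 35–50; it anneals to the bottom strand with its 3' end pointing downstream toward position 50.
The 3' ends diverge (primer A extends toward position 1, primer B toward position 53), so the primers never converge on a shared product.

No product — the primers' 3' ends point away from each other.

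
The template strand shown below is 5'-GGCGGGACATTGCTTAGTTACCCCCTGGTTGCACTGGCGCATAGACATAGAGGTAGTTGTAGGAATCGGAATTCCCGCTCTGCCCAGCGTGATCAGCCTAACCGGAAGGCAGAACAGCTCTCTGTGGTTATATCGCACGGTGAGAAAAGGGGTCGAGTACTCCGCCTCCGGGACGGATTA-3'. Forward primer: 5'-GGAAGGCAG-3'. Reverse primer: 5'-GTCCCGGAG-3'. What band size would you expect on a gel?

71 bp

The forward primer matches the template at positions 104–112.
Taking the reverse complement of GTCCCGGAG gives CTCCGGGAC, found at positions 166–174 on the template; the primer anneals here to the top strand with its 3' end pointing upstream.
The product runs from position 104 to position 174, so its length is 174 − 104 + 1 = 71 bp.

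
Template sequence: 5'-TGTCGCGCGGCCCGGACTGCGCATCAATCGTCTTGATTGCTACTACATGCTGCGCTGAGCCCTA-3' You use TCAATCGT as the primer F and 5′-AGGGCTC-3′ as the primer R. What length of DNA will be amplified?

Scanning the template, TCAATCGT occurs at positions 24–31; this primer anneals to the bottom strand there with its 3' end pointing downstream.
Reverse complement of the reverse primer: GAGCCCT. This occurs on the top strand at positions 57–63.
Product length = (reverse-primer end) − (forward-primer start) + 1 = 63 − 24 + 1 = 40 bp.

40 bp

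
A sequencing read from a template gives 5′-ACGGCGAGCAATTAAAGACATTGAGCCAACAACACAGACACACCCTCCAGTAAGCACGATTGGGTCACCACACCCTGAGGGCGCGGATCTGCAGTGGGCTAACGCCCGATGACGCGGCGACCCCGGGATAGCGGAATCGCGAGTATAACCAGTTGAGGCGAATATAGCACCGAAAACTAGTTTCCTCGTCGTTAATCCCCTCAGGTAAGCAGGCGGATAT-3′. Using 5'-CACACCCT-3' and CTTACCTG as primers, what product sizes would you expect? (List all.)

The forward primer CACACCCT matches the top strand at positions 39–46, 69–76.
The reverse primer's reverse complement is CAGGTAAG, matching at positions 202–209.
Each forward site pairs with the reverse site to give a product ending at position 209: sizes 171, 141 bp.

171 bp, 141 bp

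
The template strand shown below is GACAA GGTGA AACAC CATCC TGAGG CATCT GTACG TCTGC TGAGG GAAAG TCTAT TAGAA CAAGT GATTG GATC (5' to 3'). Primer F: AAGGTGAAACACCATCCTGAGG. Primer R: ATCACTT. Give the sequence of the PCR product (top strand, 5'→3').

The forward primer matches the template at positions 4–25.
Taking the reverse complement of ATCACTT gives AAGTGAT, found at positions 62–68 on the template; the primer anneals here to the top strand with its 3' end pointing upstream.
The product is the template from position 4 through 68 (65 bp).

5'-AAGGTGAAACACCATCCTGAGGCATCTGTACGTCTGCTGAGGGAAAGTCTATTAGAACAAGTGAT-3'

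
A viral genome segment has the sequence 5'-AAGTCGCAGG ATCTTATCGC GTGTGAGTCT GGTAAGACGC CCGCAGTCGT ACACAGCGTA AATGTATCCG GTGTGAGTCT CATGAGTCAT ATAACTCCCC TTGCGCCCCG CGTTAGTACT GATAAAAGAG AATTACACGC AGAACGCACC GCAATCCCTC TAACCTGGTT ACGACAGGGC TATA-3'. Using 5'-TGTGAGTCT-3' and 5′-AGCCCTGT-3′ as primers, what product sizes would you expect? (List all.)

160 bp, 110 bp

The forward primer TGTGAGTCT matches the top strand at positions 22–30, 72–80.
The reverse primer's reverse complement is ACAGGGCT, matching at positions 174–181.
Each forward site pairs with the reverse site to give a product ending at position 181: sizes 160, 110 bp.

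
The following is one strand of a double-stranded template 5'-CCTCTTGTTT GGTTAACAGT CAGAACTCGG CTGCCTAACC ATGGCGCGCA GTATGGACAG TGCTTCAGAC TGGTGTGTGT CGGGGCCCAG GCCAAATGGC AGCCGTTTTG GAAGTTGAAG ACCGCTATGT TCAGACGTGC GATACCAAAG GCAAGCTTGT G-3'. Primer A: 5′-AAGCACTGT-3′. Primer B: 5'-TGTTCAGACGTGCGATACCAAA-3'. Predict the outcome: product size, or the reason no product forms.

No product — the primers' 3' ends point away from each other.

Primer A (AAGCACTGT) has reverse complement ACAGTGCTT, which matches the top strand at positions 57–65; primer A anneals to the top strand there with its 3' end pointing upstream toward position 57.
Primer B (TGTTCAGACGTGCGATACCAAA) matches the top strand directly at positions 128–149; it anneals to the bottom strand with its 3' end pointing downstream toward position 149.
The 3' ends diverge (primer A extends toward position 1, primer B toward position 161), so the primers never converge on a shared product.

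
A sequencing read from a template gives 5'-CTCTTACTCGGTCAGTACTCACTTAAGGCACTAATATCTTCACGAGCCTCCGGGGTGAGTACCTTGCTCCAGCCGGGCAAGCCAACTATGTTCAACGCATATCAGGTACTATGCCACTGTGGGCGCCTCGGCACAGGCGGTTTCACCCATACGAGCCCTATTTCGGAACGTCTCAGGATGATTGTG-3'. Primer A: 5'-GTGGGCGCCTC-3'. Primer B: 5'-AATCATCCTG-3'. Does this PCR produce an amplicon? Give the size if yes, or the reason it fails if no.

Yes — a 65 bp product.

Primer A (GTGGGCGCCTC) matches the top strand at positions 119–129; it acts as a forward primer.
Primer B's reverse complement is CAGGATGATT, matching the top strand at positions 174–183; it acts as a reverse primer.
The 3' ends face each other across positions 119–183, giving a 65 bp product.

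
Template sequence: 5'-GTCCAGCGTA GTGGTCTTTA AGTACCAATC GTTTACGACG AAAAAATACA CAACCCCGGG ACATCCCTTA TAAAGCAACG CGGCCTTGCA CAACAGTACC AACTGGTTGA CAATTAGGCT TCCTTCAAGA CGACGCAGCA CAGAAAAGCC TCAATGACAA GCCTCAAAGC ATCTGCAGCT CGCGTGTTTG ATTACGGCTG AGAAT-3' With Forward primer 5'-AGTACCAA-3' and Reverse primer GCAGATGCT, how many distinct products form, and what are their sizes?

Two products: 156 bp, 82 bp

The forward primer AGTACCAA matches the top strand at positions 21–28, 95–102.
The reverse primer's reverse complement is AGCATCTGC, matching at positions 168–176.
Each forward site pairs with the reverse site to give a product ending at position 176: sizes 156, 82 bp.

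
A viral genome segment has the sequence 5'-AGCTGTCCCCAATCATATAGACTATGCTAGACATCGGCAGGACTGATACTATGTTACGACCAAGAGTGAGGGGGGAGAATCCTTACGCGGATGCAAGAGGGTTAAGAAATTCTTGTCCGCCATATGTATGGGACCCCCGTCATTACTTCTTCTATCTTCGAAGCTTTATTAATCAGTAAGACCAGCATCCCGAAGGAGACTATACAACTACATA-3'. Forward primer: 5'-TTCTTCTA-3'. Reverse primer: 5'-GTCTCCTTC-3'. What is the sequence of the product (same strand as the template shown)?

5'-TTCTTCTATCTTCGAAGCTTTATTAATCAGTAAGACCAGCATCCCGAAGGAGAC-3'

Scanning the template, TTCTTCTA occurs at positions 147–154; this primer anneals to the bottom strand there with its 3' end pointing downstream.
Reverse complement of the reverse primer: GAAGGAGAC. This occurs on the top strand at positions 192–200.
The product is the template from position 147 through 200 (54 bp).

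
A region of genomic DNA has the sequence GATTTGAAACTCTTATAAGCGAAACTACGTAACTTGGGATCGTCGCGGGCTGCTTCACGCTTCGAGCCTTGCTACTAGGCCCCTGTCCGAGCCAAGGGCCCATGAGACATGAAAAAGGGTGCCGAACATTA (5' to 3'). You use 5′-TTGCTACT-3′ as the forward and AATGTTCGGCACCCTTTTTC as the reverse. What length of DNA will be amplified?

62 bp

The forward primer matches the template at positions 69–76.
The reverse primer's reverse complement is GAAAAAGGGTGCCGAACATT, which matches the template at positions 111–130.
Product length = (reverse-primer end) − (forward-primer start) + 1 = 130 − 69 + 1 = 62 bp.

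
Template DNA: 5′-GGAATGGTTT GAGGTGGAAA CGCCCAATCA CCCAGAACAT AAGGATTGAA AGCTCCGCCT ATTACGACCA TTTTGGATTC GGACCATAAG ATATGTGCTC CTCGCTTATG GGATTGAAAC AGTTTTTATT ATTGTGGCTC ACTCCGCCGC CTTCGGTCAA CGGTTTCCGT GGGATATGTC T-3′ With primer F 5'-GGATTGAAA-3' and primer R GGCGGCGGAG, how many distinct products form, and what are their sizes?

The forward primer GGATTGAAA matches the top strand at positions 43–51, 111–119.
The reverse primer's reverse complement is CTCCGCCGCC, matching at positions 142–151.
Each forward site pairs with the reverse site to give a product ending at position 151: sizes 109, 41 bp.

Two products: 109 bp, 41 bp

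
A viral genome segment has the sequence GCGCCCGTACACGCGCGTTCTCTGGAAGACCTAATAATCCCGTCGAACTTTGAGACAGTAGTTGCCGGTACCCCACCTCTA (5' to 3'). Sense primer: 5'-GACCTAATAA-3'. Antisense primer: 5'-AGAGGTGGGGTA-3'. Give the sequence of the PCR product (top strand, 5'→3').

5'-GACCTAATAATCCCGTCGAACTTTGAGACAGTAGTTGCCGGTACCCCACCTCT-3'

Scanning the template, GACCTAATAA occurs at positions 28–37; this primer anneals to the bottom strand there with its 3' end pointing downstream.
Reverse complement of the reverse primer: TACCCCACCTCT. This occurs on the top strand at positions 69–80.
The product is the template from position 28 through 80 (53 bp).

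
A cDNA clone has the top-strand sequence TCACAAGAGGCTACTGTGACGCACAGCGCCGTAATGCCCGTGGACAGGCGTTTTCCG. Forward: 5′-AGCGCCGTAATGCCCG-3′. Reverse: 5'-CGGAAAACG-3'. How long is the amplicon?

33 bp

The forward primer matches the template at positions 25–40.
Taking the reverse complement of CGGAAAACG gives CGTTTTCCG, found at positions 49–57 on the template; the primer anneals here to the top strand with its 3' end pointing upstream.
Amplicon spans positions 25–57: 33 bp.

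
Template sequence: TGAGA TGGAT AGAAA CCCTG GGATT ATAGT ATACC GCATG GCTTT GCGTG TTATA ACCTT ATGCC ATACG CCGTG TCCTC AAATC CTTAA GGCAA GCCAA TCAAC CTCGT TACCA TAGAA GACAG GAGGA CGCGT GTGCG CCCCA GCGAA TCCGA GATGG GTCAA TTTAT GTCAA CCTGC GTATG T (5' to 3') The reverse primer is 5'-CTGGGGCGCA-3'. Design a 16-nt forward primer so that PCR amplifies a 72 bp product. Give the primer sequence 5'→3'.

The reverse primer's reverse complement TGCGCCCCAG matches the template at positions 137–146, so the product ends at position 146.
A 72 bp product then starts at position 146 − 72 + 1 = 75.
The forward primer is identical to the top strand there: GTCCTCAAATCCTTAA.

5'-GTCCTCAAATCCTTAA-3'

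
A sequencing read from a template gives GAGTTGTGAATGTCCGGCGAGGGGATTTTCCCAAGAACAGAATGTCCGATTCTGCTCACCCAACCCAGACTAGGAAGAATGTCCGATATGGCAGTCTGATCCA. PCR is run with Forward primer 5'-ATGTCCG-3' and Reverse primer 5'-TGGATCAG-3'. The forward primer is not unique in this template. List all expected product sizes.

The forward primer ATGTCCG matches the top strand at positions 10–16, 42–48, 79–85.
The reverse primer's reverse complement is CTGATCCA, matching at positions 96–103.
Each forward site pairs with the reverse site to give a product ending at position 103: sizes 94, 62, 25 bp.

94 bp, 62 bp, 25 bp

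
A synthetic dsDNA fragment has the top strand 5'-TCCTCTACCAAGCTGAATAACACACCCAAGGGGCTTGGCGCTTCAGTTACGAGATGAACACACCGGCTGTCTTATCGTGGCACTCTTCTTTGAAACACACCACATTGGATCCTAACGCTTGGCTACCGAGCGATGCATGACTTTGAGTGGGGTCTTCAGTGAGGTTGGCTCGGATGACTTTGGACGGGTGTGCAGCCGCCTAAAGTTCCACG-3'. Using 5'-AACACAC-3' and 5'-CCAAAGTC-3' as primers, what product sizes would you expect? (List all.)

165 bp, 127 bp, 90 bp

The forward primer AACACAC matches the top strand at positions 19–25, 57–63, 94–100.
The reverse primer's reverse complement is GACTTTGG, matching at positions 176–183.
Each forward site pairs with the reverse site to give a product ending at position 183: sizes 165, 127, 90 bp.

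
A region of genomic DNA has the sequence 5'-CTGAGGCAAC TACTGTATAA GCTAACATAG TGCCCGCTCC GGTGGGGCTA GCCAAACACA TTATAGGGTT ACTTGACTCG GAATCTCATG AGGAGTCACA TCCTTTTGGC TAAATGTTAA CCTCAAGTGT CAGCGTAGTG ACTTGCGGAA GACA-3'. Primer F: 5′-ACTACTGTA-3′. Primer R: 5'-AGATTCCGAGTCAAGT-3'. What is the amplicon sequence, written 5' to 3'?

5'-ACTACTGTATAAGCTAACATAGTGCCCGCTCCGGTGGGGCTAGCCAAACACATTATAGGGTTACTTGACTCGGAATCT-3'

Forward primer ACTACTGTA is found on the top strand at positions 9–17.
The reverse primer's reverse complement is ACTTGACTCGGAATCT, which matches the template at positions 71–86.
The product is the template from position 9 through 86 (78 bp).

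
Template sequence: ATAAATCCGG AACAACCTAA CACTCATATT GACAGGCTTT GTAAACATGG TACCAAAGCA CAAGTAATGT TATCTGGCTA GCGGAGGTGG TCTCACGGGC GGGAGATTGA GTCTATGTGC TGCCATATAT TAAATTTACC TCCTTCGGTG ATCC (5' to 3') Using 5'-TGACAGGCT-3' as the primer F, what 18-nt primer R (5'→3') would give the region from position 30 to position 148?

5'-CCGAAGGAGGTAAATTTA-3'

The product's 3' end on the top strand is position 148.
The reverse primer anneals to the top strand over positions 131–148, i.e. to TAAATTTACCTCCTTCGG.
Its sequence written 5'→3' is the reverse complement: CCGAAGGAGGTAAATTTA.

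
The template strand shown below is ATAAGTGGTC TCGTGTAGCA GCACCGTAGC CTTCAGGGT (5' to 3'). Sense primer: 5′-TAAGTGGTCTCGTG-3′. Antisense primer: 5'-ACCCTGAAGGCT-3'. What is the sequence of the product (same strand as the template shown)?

The forward primer matches the template at positions 2–15.
The reverse primer's reverse complement is AGCCTTCAGGGT, which matches the template at positions 28–39.
The product is the template from position 2 through 39 (38 bp).

5'-TAAGTGGTCTCGTGTAGCAGCACCGTAGCCTTCAGGGT-3'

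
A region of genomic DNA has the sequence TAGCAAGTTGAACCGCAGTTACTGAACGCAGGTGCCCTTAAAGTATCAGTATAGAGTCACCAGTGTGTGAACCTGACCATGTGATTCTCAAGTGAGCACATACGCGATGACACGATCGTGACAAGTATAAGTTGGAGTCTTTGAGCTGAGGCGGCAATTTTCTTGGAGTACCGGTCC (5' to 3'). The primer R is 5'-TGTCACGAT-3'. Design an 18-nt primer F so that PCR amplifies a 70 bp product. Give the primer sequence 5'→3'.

The reverse primer's reverse complement ATCGTGACA matches the template at positions 115–123, so the product ends at position 123.
A 70 bp product then starts at position 123 − 70 + 1 = 54.
The forward primer is identical to the top strand there: GAGTCACCAGTGTGTGAA.

5'-GAGTCACCAGTGTGTGAA-3'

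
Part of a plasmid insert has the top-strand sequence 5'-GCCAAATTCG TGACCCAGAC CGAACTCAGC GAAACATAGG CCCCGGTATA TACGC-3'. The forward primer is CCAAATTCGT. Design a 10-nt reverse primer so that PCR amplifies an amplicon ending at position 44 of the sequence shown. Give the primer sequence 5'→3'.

5'-GGGGCCTATG-3'

The forward primer binds at positions 2–11; the product's 3' end on the top strand is position 44.
The reverse primer anneals to the top strand over positions 35–44, i.e. to CATAGGCCCC.
Its sequence written 5'→3' is the reverse complement: GGGGCCTATG.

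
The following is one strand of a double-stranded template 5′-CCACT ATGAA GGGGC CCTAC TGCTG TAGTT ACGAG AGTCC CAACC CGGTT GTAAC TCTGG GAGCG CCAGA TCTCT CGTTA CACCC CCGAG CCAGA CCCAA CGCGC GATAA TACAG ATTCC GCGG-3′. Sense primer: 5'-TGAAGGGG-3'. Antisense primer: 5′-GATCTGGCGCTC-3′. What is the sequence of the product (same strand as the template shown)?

Forward primer TGAAGGGG is found on the top strand at positions 7–14.
Reverse complement of the reverse primer: GAGCGCCAGATC. This occurs on the top strand at positions 61–72.
The product is the template from position 7 through 72 (66 bp).

5'-TGAAGGGGCCCTACTGCTGTAGTTACGAGAGTCCCAACCCGGTTGTAACTCTGGGAGCGCCAGATC-3'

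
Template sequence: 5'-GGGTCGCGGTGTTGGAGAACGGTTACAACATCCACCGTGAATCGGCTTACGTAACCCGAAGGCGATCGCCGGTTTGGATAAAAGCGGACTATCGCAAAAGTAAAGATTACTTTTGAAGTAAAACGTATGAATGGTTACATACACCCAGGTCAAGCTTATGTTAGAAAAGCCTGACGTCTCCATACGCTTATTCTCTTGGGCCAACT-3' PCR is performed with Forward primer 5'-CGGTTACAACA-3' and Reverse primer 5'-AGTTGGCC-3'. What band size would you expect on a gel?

The forward primer matches the template at positions 20–30.
The reverse primer's reverse complement is GGCCAACT, which matches the template at positions 199–206.
Amplicon spans positions 20–206: 187 bp.

187 bp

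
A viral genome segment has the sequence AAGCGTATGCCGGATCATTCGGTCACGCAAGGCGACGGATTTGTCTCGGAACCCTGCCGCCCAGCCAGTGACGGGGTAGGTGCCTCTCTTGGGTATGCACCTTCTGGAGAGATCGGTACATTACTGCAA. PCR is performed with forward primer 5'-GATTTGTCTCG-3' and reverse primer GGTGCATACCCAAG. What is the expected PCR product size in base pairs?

Forward primer GATTTGTCTCG is found on the top strand at positions 38–48.
Reverse complement of the reverse primer: CTTGGGTATGCACC. This occurs on the top strand at positions 88–101.
The product runs from position 38 to position 101, so its length is 101 − 38 + 1 = 64 bp.

64 bp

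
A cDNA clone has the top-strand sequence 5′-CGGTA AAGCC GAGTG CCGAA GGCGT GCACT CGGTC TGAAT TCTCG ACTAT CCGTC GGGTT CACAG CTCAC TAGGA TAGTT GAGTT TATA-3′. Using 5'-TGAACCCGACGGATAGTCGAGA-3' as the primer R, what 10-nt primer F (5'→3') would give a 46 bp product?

5'-CGAAGGCGTG-3'

The reverse primer's reverse complement TCTCGACTATCCGTCGGGTTCA matches the template at positions 41–62, so the product ends at position 62.
A 46 bp product then starts at position 62 − 46 + 1 = 17.
The forward primer is identical to the top strand there: CGAAGGCGTG.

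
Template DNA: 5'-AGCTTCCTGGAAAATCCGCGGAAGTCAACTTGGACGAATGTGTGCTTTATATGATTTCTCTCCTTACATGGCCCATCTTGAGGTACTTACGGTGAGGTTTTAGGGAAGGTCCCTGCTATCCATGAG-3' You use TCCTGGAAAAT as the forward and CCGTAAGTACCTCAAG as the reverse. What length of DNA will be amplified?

Scanning the template, TCCTGGAAAAT occurs at positions 5–15; this primer anneals to the bottom strand there with its 3' end pointing downstream.
Taking the reverse complement of CCGTAAGTACCTCAAG gives CTTGAGGTACTTACGG, found at positions 77–92 on the template; the primer anneals here to the top strand with its 3' end pointing upstream.
Amplicon spans positions 5–92: 88 bp.

88 bp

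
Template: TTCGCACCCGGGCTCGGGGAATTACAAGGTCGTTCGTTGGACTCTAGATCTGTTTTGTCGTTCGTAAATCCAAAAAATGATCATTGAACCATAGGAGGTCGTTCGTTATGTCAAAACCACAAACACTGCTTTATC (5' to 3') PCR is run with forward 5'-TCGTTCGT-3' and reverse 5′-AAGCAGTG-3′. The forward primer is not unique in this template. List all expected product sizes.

The forward primer TCGTTCGT matches the top strand at positions 30–37, 58–65, 99–106.
The reverse primer's reverse complement is CACTGCTT, matching at positions 124–131.
Each forward site pairs with the reverse site to give a product ending at position 131: sizes 102, 74, 33 bp.

102 bp, 74 bp, 33 bp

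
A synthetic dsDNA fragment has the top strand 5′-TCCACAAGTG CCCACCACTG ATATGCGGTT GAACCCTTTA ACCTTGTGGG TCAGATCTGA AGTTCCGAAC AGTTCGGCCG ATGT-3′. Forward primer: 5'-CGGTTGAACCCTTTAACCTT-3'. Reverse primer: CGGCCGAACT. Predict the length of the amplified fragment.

Scanning the template, CGGTTGAACCCTTTAACCTT occurs at positions 26–45; this primer anneals to the bottom strand there with its 3' end pointing downstream.
Taking the reverse complement of CGGCCGAACT gives AGTTCGGCCG, found at positions 71–80 on the template; the primer anneals here to the top strand with its 3' end pointing upstream.
Product length = (reverse-primer end) − (forward-primer start) + 1 = 80 − 26 + 1 = 55 bp.

55 bp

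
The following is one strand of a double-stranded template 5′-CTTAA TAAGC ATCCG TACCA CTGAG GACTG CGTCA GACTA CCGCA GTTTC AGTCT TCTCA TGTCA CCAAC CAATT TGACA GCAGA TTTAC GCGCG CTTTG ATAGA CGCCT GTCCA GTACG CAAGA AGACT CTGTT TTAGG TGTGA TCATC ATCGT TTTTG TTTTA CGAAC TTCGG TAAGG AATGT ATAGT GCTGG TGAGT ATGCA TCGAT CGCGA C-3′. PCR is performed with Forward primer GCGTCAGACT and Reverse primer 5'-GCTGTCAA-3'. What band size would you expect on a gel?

The forward primer matches the template at positions 30–39.
The reverse primer's reverse complement is TTGACAGC, which matches the template at positions 75–82.
Product length = (reverse-primer end) − (forward-primer start) + 1 = 82 − 30 + 1 = 53 bp.

53 bp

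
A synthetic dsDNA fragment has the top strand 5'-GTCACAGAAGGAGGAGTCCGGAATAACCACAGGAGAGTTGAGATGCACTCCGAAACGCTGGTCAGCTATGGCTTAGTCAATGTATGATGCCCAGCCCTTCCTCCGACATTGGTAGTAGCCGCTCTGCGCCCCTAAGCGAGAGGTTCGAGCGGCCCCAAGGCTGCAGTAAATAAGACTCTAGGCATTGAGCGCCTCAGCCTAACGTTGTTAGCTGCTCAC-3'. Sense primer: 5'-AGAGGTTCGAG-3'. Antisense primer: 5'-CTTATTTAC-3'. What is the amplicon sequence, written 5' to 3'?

5'-AGAGGTTCGAGCGGCCCCAAGGCTGCAGTAAATAAG-3'

Scanning the template, AGAGGTTCGAG occurs at positions 139–149; this primer anneals to the bottom strand there with its 3' end pointing downstream.
The reverse primer's reverse complement is GTAAATAAG, which matches the template at positions 166–174.
The product is the template from position 139 through 174 (36 bp).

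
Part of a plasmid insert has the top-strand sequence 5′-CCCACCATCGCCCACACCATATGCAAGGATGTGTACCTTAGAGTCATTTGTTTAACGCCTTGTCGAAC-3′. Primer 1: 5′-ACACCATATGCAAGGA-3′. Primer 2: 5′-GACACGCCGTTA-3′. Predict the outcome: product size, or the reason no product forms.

Primer 2 (GACACGCCGTTA) does not match the top strand, and its reverse complement TAACGGCGTGTC does not match either.
With no annealing site for primer 2, no amplification occurs.

No product — primer 2 has no binding site in the template.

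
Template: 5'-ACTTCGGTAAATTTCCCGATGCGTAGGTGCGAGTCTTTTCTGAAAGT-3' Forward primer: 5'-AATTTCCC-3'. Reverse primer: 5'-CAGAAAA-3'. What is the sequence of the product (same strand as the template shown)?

5'-AATTTCCCGATGCGTAGGTGCGAGTCTTTTCTG-3'

Scanning the template, AATTTCCC occurs at positions 10–17; this primer anneals to the bottom strand there with its 3' end pointing downstream.
Reverse complement of the reverse primer: TTTTCTG. This occurs on the top strand at positions 36–42.
The product is the template from position 10 through 42 (33 bp).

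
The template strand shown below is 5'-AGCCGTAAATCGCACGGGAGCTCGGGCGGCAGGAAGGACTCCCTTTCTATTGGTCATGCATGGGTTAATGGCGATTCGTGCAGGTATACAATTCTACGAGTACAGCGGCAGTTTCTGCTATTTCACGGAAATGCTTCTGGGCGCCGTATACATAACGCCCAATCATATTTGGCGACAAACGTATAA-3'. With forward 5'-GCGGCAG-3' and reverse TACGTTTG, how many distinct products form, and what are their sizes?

The forward primer GCGGCAG matches the top strand at positions 26–32, 105–111.
The reverse primer's reverse complement is CAAACGTA, matching at positions 176–183.
Each forward site pairs with the reverse site to give a product ending at position 183: sizes 158, 79 bp.

Two products: 158 bp, 79 bp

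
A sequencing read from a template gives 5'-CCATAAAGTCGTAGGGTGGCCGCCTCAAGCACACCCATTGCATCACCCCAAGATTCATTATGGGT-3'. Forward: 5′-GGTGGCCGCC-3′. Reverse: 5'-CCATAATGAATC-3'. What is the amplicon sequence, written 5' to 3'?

5'-GGTGGCCGCCTCAAGCACACCCATTGCATCACCCCAAGATTCATTATGG-3'

Scanning the template, GGTGGCCGCC occurs at positions 15–24; this primer anneals to the bottom strand there with its 3' end pointing downstream.
Taking the reverse complement of CCATAATGAATC gives GATTCATTATGG, found at positions 52–63 on the template; the primer anneals here to the top strand with its 3' end pointing upstream.
The product is the template from position 15 through 63 (49 bp).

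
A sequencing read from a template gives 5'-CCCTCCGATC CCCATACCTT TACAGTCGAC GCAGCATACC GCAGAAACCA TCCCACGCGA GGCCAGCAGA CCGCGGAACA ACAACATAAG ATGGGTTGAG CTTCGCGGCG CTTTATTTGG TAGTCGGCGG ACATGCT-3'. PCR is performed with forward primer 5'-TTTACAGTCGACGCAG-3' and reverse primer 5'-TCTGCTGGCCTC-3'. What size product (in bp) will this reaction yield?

Scanning the template, TTTACAGTCGACGCAG occurs at positions 19–34; this primer anneals to the bottom strand there with its 3' end pointing downstream.
The reverse primer's reverse complement is GAGGCCAGCAGA, which matches the template at positions 59–70.
Amplicon spans positions 19–70: 52 bp.

52 bp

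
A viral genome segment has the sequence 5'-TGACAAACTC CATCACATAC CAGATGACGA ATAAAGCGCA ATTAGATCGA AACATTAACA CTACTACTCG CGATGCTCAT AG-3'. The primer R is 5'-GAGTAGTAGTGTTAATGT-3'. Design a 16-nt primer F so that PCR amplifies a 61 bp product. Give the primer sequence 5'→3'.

The reverse primer's reverse complement ACATTAACACTACTACTC matches the template at positions 52–69, so the product ends at position 69.
A 61 bp product then starts at position 69 − 61 + 1 = 9.
The forward primer is identical to the top strand there: TCCATCACATACCAGA.

5'-TCCATCACATACCAGA-3'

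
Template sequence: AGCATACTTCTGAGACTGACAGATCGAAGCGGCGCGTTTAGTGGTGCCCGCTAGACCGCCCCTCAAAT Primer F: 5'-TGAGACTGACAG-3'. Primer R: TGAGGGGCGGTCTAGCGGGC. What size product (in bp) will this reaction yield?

55 bp

Forward primer TGAGACTGACAG is found on the top strand at positions 11–22.
The reverse primer's reverse complement is GCCCGCTAGACCGCCCCTCA, which matches the template at positions 46–65.
Amplicon spans positions 11–65: 55 bp.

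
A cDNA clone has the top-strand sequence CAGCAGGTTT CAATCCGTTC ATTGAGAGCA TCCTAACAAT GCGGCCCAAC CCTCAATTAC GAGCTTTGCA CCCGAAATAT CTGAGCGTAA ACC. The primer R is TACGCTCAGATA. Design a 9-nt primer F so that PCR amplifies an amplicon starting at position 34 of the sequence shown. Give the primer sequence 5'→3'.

The reverse primer's reverse complement TATCTGAGCGTA matches the template at positions 78–89; the product starts at position 34.
The forward primer is identical to the top strand over positions 34–42: TAACAATGC.

5'-TAACAATGC-3'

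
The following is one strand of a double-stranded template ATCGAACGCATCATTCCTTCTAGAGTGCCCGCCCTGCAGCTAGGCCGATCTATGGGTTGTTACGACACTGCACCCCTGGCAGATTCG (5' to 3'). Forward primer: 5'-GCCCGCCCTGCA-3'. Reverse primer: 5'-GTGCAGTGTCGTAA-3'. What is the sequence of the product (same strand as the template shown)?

5'-GCCCGCCCTGCAGCTAGGCCGATCTATGGGTTGTTACGACACTGCAC-3'

The forward primer matches the template at positions 27–38.
Taking the reverse complement of GTGCAGTGTCGTAA gives TTACGACACTGCAC, found at positions 60–73 on the template; the primer anneals here to the top strand with its 3' end pointing upstream.
The product is the template from position 27 through 73 (47 bp).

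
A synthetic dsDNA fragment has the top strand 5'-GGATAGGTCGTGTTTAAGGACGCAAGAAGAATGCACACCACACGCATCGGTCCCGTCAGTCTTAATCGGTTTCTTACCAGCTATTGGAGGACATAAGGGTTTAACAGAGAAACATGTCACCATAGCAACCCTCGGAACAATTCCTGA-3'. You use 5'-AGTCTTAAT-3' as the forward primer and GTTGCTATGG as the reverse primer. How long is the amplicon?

Forward primer AGTCTTAAT is found on the top strand at positions 58–66.
Taking the reverse complement of GTTGCTATGG gives CCATAGCAAC, found at positions 120–129 on the template; the primer anneals here to the top strand with its 3' end pointing upstream.
Amplicon spans positions 58–129: 72 bp.

72 bp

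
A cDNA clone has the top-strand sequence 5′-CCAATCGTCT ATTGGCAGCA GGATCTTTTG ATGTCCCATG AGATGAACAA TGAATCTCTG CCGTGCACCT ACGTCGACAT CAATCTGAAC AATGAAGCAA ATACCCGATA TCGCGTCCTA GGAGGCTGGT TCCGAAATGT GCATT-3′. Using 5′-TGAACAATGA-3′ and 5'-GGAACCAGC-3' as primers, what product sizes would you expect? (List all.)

90 bp, 48 bp

The forward primer TGAACAATGA matches the top strand at positions 44–53, 86–95.
The reverse primer's reverse complement is GCTGGTTCC, matching at positions 125–133.
Each forward site pairs with the reverse site to give a product ending at position 133: sizes 90, 48 bp.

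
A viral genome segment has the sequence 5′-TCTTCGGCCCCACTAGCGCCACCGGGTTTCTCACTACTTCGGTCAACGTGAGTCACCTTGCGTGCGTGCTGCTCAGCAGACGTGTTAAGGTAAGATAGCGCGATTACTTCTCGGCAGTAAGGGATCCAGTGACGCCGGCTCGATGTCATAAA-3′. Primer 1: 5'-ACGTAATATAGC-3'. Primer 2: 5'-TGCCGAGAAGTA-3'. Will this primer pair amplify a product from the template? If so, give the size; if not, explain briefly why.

No product — primer 1 has no binding site in the template.

Primer 1 (ACGTAATATAGC) does not match the top strand, and its reverse complement GCTATATTACGT does not match either.
With no annealing site for primer 1, no amplification occurs.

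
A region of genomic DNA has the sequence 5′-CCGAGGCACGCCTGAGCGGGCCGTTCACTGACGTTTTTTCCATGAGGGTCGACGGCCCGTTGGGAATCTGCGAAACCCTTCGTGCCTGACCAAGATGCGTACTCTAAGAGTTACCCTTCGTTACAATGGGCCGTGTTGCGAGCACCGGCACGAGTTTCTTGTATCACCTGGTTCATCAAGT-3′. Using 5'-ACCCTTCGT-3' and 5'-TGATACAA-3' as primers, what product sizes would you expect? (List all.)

92 bp, 54 bp

The forward primer ACCCTTCGT matches the top strand at positions 75–83, 113–121.
The reverse primer's reverse complement is TTGTATCA, matching at positions 159–166.
Each forward site pairs with the reverse site to give a product ending at position 166: sizes 92, 54 bp.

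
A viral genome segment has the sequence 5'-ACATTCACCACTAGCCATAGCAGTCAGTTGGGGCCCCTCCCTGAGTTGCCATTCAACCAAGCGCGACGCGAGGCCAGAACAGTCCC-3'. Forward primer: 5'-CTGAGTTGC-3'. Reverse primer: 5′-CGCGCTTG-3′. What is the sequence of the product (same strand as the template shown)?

Forward primer CTGAGTTGC is found on the top strand at positions 41–49.
Reverse complement of the reverse primer: CAAGCGCG. This occurs on the top strand at positions 58–65.
The product is the template from position 41 through 65 (25 bp).

5'-CTGAGTTGCCATTCAACCAAGCGCG-3'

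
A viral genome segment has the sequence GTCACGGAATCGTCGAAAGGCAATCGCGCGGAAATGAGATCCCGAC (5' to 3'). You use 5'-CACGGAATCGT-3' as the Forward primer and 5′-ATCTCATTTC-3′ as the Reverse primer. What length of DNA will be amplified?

The forward primer matches the template at positions 3–13.
Reverse complement of the reverse primer: GAAATGAGAT. This occurs on the top strand at positions 31–40.
Product length = (reverse-primer end) − (forward-primer start) + 1 = 40 − 3 + 1 = 38 bp.

38 bp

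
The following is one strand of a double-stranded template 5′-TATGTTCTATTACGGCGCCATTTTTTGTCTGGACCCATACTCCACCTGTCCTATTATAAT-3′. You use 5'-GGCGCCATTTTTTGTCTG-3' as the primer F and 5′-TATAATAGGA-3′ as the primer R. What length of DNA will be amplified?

The forward primer matches the template at positions 14–31.
The reverse primer's reverse complement is TCCTATTATA, which matches the template at positions 49–58.
The product runs from position 14 to position 58, so its length is 58 − 14 + 1 = 45 bp.

45 bp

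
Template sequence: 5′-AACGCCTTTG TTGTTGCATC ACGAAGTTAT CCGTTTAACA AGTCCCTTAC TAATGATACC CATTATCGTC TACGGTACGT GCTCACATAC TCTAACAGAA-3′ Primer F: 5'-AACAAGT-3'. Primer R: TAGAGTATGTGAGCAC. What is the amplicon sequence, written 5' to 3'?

Scanning the template, AACAAGT occurs at positions 37–43; this primer anneals to the bottom strand there with its 3' end pointing downstream.
Taking the reverse complement of TAGAGTATGTGAGCAC gives GTGCTCACATACTCTA, found at positions 79–94 on the template; the primer anneals here to the top strand with its 3' end pointing upstream.
The product is the template from position 37 through 94 (58 bp).

5'-AACAAGTCCCTTACTAATGATACCCATTATCGTCTACGGTACGTGCTCACATACTCTA-3'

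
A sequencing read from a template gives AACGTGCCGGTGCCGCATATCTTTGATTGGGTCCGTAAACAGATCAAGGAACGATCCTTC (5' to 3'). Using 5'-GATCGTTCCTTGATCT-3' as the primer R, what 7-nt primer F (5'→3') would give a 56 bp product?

5'-AACGTGC-3'

The reverse primer's reverse complement AGATCAAGGAACGATC matches the template at positions 41–56, so the product ends at position 56.
A 56 bp product then starts at position 56 − 56 + 1 = 1.
The forward primer is identical to the top strand there: AACGTGC.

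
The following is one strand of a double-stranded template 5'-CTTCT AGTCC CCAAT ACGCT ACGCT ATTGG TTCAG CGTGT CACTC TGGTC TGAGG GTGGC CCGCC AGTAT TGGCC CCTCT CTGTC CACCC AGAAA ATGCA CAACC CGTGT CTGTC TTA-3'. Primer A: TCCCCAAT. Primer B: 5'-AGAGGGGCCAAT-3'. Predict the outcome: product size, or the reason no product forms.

Primer A (TCCCCAAT) matches the top strand at positions 8–15; it acts as a forward primer.
Primer B's reverse complement is ATTGGCCCCTCT, matching the top strand at positions 69–80; it acts as a reverse primer.
The 3' ends face each other across positions 8–80, giving a 73 bp product.

Yes — a 73 bp product.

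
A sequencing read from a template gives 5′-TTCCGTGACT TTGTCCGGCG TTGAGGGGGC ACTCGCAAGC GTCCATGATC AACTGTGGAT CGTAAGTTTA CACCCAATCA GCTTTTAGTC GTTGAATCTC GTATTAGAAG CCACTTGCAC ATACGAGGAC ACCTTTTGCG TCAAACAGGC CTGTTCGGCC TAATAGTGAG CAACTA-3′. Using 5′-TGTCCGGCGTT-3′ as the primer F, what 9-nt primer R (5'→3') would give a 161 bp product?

The forward primer binds at positions 12–22, so a 161 bp product ends at position 12 + 161 − 1 = 172.
The reverse primer anneals to the top strand over positions 164–172, i.e. to TAGTGAGCA.
Its sequence written 5'→3' is the reverse complement: TGCTCACTA.

5'-TGCTCACTA-3'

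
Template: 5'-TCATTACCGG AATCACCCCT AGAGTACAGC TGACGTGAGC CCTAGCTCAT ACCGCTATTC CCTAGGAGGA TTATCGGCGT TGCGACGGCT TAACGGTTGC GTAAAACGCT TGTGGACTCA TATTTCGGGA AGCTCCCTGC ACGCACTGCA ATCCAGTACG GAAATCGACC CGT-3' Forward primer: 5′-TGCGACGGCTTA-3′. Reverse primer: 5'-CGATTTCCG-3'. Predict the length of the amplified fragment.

Scanning the template, TGCGACGGCTTA occurs at positions 81–92; this primer anneals to the bottom strand there with its 3' end pointing downstream.
The reverse primer's reverse complement is CGGAAATCG, which matches the template at positions 159–167.
Amplicon spans positions 81–167: 87 bp.

87 bp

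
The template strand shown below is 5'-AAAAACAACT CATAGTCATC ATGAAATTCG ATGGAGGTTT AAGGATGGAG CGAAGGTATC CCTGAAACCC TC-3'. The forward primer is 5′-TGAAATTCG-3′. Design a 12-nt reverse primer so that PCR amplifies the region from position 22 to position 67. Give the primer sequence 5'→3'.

5'-TTTCAGGGATAC-3'

The product's 3' end on the top strand is position 67.
The reverse primer anneals to the top strand over positions 56–67, i.e. to GTATCCCTGAAA.
Its sequence written 5'→3' is the reverse complement: TTTCAGGGATAC.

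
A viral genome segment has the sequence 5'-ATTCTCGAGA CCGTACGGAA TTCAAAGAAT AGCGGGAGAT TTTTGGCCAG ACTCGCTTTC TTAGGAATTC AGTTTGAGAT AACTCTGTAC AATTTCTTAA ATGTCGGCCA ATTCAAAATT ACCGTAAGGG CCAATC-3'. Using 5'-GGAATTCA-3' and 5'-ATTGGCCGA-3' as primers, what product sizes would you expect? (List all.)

The forward primer GGAATTCA matches the top strand at positions 17–24, 64–71.
The reverse primer's reverse complement is TCGGCCAAT, matching at positions 104–112.
Each forward site pairs with the reverse site to give a product ending at position 112: sizes 96, 49 bp.

96 bp, 49 bp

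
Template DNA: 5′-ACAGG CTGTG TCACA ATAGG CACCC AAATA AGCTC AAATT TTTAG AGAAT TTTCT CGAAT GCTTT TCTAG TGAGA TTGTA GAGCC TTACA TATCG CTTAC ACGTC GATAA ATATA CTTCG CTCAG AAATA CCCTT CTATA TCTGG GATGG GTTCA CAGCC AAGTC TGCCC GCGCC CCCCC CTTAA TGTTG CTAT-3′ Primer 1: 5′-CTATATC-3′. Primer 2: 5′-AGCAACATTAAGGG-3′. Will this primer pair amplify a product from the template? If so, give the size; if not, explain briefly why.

Primer 1 (CTATATC) matches the top strand at positions 136–142; it acts as a forward primer.
Primer 2's reverse complement is CCCTTAATGTTGCT, matching the top strand at positions 179–192; it acts as a reverse primer.
The 3' ends face each other across positions 136–192, giving a 57 bp product.

Yes — a 57 bp product.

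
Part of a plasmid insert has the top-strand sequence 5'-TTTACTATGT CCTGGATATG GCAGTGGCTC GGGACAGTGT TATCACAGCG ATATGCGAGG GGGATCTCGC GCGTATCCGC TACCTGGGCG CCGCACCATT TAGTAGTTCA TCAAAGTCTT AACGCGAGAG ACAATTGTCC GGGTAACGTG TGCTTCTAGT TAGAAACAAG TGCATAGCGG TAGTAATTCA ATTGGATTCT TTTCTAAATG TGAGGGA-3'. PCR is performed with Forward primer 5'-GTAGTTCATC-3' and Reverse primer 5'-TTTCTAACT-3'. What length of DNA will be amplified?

64 bp

Forward primer GTAGTTCATC is found on the top strand at positions 103–112.
Taking the reverse complement of TTTCTAACT gives AGTTAGAAA, found at positions 158–166 on the template; the primer anneals here to the top strand with its 3' end pointing upstream.
Product length = (reverse-primer end) − (forward-primer start) + 1 = 166 − 103 + 1 = 64 bp.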